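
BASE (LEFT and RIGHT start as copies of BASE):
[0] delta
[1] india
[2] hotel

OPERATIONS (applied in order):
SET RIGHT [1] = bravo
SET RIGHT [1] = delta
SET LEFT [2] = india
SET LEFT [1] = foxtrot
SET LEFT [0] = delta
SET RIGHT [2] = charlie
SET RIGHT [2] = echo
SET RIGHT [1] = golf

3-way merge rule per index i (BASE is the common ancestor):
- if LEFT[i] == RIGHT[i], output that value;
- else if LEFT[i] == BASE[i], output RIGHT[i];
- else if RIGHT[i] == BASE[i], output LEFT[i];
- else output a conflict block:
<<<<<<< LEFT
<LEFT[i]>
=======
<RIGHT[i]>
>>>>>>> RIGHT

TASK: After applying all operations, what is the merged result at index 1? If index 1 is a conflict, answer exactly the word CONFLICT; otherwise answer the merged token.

Answer: CONFLICT

Derivation:
Final LEFT:  [delta, foxtrot, india]
Final RIGHT: [delta, golf, echo]
i=0: L=delta R=delta -> agree -> delta
i=1: BASE=india L=foxtrot R=golf all differ -> CONFLICT
i=2: BASE=hotel L=india R=echo all differ -> CONFLICT
Index 1 -> CONFLICT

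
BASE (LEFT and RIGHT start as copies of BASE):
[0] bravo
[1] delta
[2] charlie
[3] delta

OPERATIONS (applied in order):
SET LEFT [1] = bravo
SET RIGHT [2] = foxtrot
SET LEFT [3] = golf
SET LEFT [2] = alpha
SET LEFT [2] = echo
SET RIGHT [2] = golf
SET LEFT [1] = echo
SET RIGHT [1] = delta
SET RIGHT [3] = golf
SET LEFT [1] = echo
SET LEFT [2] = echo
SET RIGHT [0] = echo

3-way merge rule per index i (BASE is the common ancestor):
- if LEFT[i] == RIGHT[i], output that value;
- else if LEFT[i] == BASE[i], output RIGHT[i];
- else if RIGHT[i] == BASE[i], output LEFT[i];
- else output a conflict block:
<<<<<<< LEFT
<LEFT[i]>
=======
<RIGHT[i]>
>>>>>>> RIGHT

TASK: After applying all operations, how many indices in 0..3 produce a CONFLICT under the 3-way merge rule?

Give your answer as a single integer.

Answer: 1

Derivation:
Final LEFT:  [bravo, echo, echo, golf]
Final RIGHT: [echo, delta, golf, golf]
i=0: L=bravo=BASE, R=echo -> take RIGHT -> echo
i=1: L=echo, R=delta=BASE -> take LEFT -> echo
i=2: BASE=charlie L=echo R=golf all differ -> CONFLICT
i=3: L=golf R=golf -> agree -> golf
Conflict count: 1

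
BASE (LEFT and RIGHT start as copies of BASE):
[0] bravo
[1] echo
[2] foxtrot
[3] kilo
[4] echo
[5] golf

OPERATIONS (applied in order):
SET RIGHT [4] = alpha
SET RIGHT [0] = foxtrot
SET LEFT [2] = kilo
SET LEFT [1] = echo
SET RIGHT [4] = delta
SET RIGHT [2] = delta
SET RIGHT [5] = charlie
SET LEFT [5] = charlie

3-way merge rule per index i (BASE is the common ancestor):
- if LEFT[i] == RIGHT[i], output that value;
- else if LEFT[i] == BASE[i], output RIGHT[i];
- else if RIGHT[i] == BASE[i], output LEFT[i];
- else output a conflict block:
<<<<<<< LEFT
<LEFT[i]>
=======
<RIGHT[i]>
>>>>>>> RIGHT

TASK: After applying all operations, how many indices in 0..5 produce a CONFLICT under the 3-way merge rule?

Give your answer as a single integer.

Answer: 1

Derivation:
Final LEFT:  [bravo, echo, kilo, kilo, echo, charlie]
Final RIGHT: [foxtrot, echo, delta, kilo, delta, charlie]
i=0: L=bravo=BASE, R=foxtrot -> take RIGHT -> foxtrot
i=1: L=echo R=echo -> agree -> echo
i=2: BASE=foxtrot L=kilo R=delta all differ -> CONFLICT
i=3: L=kilo R=kilo -> agree -> kilo
i=4: L=echo=BASE, R=delta -> take RIGHT -> delta
i=5: L=charlie R=charlie -> agree -> charlie
Conflict count: 1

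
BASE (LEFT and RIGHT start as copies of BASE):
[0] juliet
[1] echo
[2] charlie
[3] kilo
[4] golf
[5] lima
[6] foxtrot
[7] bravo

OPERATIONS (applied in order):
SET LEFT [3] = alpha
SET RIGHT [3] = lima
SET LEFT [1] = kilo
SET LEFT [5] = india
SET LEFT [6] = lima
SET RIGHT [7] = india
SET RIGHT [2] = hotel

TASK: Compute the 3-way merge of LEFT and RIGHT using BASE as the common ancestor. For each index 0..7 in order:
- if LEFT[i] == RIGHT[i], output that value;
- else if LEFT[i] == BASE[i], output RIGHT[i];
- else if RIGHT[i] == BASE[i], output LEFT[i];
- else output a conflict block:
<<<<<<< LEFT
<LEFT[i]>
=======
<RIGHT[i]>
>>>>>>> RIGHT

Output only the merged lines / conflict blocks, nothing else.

Final LEFT:  [juliet, kilo, charlie, alpha, golf, india, lima, bravo]
Final RIGHT: [juliet, echo, hotel, lima, golf, lima, foxtrot, india]
i=0: L=juliet R=juliet -> agree -> juliet
i=1: L=kilo, R=echo=BASE -> take LEFT -> kilo
i=2: L=charlie=BASE, R=hotel -> take RIGHT -> hotel
i=3: BASE=kilo L=alpha R=lima all differ -> CONFLICT
i=4: L=golf R=golf -> agree -> golf
i=5: L=india, R=lima=BASE -> take LEFT -> india
i=6: L=lima, R=foxtrot=BASE -> take LEFT -> lima
i=7: L=bravo=BASE, R=india -> take RIGHT -> india

Answer: juliet
kilo
hotel
<<<<<<< LEFT
alpha
=======
lima
>>>>>>> RIGHT
golf
india
lima
india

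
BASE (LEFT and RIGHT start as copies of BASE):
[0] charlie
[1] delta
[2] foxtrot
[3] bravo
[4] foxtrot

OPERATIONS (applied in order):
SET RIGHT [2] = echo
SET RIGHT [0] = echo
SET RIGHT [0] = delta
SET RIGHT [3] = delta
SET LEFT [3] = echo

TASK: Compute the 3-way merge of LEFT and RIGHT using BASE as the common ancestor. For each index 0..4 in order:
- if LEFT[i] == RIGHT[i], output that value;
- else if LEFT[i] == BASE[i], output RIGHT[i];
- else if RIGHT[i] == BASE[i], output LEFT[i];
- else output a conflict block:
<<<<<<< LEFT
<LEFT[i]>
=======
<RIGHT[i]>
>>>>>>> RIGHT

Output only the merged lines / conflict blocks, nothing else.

Answer: delta
delta
echo
<<<<<<< LEFT
echo
=======
delta
>>>>>>> RIGHT
foxtrot

Derivation:
Final LEFT:  [charlie, delta, foxtrot, echo, foxtrot]
Final RIGHT: [delta, delta, echo, delta, foxtrot]
i=0: L=charlie=BASE, R=delta -> take RIGHT -> delta
i=1: L=delta R=delta -> agree -> delta
i=2: L=foxtrot=BASE, R=echo -> take RIGHT -> echo
i=3: BASE=bravo L=echo R=delta all differ -> CONFLICT
i=4: L=foxtrot R=foxtrot -> agree -> foxtrot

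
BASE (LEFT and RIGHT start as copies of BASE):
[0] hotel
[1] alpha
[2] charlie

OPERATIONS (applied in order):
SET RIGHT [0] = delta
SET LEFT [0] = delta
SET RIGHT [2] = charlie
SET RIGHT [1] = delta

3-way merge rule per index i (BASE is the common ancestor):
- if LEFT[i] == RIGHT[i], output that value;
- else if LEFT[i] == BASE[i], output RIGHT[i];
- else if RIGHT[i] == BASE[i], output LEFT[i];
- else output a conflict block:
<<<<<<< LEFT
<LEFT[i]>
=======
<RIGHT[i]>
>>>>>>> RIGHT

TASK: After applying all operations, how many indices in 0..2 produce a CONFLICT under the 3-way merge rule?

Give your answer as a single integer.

Final LEFT:  [delta, alpha, charlie]
Final RIGHT: [delta, delta, charlie]
i=0: L=delta R=delta -> agree -> delta
i=1: L=alpha=BASE, R=delta -> take RIGHT -> delta
i=2: L=charlie R=charlie -> agree -> charlie
Conflict count: 0

Answer: 0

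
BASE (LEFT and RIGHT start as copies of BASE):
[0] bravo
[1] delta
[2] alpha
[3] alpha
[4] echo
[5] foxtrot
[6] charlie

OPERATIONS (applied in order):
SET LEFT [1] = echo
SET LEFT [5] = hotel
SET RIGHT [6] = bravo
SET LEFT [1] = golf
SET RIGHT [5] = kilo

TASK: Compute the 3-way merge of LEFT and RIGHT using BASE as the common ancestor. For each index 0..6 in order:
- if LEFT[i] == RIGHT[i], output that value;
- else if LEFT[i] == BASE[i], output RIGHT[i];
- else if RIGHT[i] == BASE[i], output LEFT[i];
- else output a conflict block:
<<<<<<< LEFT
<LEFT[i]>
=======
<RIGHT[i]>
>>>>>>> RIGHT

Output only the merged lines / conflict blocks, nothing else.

Answer: bravo
golf
alpha
alpha
echo
<<<<<<< LEFT
hotel
=======
kilo
>>>>>>> RIGHT
bravo

Derivation:
Final LEFT:  [bravo, golf, alpha, alpha, echo, hotel, charlie]
Final RIGHT: [bravo, delta, alpha, alpha, echo, kilo, bravo]
i=0: L=bravo R=bravo -> agree -> bravo
i=1: L=golf, R=delta=BASE -> take LEFT -> golf
i=2: L=alpha R=alpha -> agree -> alpha
i=3: L=alpha R=alpha -> agree -> alpha
i=4: L=echo R=echo -> agree -> echo
i=5: BASE=foxtrot L=hotel R=kilo all differ -> CONFLICT
i=6: L=charlie=BASE, R=bravo -> take RIGHT -> bravo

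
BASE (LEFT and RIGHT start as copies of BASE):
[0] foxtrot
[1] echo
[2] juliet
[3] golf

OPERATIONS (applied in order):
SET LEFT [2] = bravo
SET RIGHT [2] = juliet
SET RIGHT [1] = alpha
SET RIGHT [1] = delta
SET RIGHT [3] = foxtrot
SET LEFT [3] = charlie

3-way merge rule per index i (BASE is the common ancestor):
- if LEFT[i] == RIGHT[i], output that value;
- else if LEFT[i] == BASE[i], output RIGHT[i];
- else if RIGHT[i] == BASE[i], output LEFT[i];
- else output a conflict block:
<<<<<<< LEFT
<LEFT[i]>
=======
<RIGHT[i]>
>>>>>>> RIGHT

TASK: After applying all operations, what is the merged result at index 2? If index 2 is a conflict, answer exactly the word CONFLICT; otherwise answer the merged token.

Answer: bravo

Derivation:
Final LEFT:  [foxtrot, echo, bravo, charlie]
Final RIGHT: [foxtrot, delta, juliet, foxtrot]
i=0: L=foxtrot R=foxtrot -> agree -> foxtrot
i=1: L=echo=BASE, R=delta -> take RIGHT -> delta
i=2: L=bravo, R=juliet=BASE -> take LEFT -> bravo
i=3: BASE=golf L=charlie R=foxtrot all differ -> CONFLICT
Index 2 -> bravo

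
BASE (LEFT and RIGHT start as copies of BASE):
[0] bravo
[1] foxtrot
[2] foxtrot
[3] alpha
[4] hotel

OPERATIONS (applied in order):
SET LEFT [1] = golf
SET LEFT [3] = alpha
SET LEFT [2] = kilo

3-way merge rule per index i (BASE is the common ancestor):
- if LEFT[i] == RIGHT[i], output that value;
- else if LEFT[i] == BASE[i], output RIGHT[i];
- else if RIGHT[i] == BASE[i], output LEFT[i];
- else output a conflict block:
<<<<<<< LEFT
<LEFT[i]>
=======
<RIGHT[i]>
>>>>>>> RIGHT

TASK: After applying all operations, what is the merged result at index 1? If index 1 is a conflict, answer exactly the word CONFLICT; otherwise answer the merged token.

Final LEFT:  [bravo, golf, kilo, alpha, hotel]
Final RIGHT: [bravo, foxtrot, foxtrot, alpha, hotel]
i=0: L=bravo R=bravo -> agree -> bravo
i=1: L=golf, R=foxtrot=BASE -> take LEFT -> golf
i=2: L=kilo, R=foxtrot=BASE -> take LEFT -> kilo
i=3: L=alpha R=alpha -> agree -> alpha
i=4: L=hotel R=hotel -> agree -> hotel
Index 1 -> golf

Answer: golf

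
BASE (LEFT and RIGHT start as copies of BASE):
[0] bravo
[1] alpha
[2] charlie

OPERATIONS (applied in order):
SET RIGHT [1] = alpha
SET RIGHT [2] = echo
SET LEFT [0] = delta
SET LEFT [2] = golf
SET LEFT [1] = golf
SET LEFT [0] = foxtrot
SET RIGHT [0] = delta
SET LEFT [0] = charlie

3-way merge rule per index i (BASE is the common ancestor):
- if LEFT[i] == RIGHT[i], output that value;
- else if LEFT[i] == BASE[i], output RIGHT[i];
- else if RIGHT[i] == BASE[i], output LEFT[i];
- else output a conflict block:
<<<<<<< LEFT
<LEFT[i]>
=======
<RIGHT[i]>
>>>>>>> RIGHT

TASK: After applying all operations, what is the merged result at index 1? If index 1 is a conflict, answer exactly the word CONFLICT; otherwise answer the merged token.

Final LEFT:  [charlie, golf, golf]
Final RIGHT: [delta, alpha, echo]
i=0: BASE=bravo L=charlie R=delta all differ -> CONFLICT
i=1: L=golf, R=alpha=BASE -> take LEFT -> golf
i=2: BASE=charlie L=golf R=echo all differ -> CONFLICT
Index 1 -> golf

Answer: golf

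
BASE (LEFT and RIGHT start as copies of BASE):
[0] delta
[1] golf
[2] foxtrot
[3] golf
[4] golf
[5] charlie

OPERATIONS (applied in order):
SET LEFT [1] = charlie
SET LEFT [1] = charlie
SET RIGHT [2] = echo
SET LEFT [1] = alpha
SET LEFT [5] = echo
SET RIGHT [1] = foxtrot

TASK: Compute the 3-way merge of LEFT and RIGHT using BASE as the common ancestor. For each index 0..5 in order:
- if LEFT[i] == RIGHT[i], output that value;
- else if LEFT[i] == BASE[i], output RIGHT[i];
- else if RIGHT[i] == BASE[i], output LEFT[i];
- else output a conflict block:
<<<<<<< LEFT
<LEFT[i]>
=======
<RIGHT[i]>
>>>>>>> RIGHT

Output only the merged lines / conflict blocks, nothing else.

Final LEFT:  [delta, alpha, foxtrot, golf, golf, echo]
Final RIGHT: [delta, foxtrot, echo, golf, golf, charlie]
i=0: L=delta R=delta -> agree -> delta
i=1: BASE=golf L=alpha R=foxtrot all differ -> CONFLICT
i=2: L=foxtrot=BASE, R=echo -> take RIGHT -> echo
i=3: L=golf R=golf -> agree -> golf
i=4: L=golf R=golf -> agree -> golf
i=5: L=echo, R=charlie=BASE -> take LEFT -> echo

Answer: delta
<<<<<<< LEFT
alpha
=======
foxtrot
>>>>>>> RIGHT
echo
golf
golf
echo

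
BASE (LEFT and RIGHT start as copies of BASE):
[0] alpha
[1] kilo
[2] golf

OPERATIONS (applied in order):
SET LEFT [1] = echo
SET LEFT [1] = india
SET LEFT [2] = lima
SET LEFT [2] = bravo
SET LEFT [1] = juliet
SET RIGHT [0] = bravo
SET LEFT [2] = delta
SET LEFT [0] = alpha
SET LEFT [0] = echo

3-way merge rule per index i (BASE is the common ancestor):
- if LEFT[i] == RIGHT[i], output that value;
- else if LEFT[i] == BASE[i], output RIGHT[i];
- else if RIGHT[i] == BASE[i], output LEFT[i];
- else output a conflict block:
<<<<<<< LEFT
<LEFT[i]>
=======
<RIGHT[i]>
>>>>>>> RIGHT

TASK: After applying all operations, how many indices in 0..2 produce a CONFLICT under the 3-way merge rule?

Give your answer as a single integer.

Answer: 1

Derivation:
Final LEFT:  [echo, juliet, delta]
Final RIGHT: [bravo, kilo, golf]
i=0: BASE=alpha L=echo R=bravo all differ -> CONFLICT
i=1: L=juliet, R=kilo=BASE -> take LEFT -> juliet
i=2: L=delta, R=golf=BASE -> take LEFT -> delta
Conflict count: 1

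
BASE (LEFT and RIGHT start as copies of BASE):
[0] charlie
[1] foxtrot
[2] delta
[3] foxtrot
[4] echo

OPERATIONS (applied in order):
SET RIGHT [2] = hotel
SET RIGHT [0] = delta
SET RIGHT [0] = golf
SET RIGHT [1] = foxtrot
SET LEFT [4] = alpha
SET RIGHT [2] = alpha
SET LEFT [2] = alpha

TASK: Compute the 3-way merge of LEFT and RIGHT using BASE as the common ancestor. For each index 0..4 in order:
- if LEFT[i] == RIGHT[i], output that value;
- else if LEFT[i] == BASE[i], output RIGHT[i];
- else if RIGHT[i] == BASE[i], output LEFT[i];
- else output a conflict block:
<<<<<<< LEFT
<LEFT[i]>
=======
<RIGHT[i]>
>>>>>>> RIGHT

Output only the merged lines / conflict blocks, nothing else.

Final LEFT:  [charlie, foxtrot, alpha, foxtrot, alpha]
Final RIGHT: [golf, foxtrot, alpha, foxtrot, echo]
i=0: L=charlie=BASE, R=golf -> take RIGHT -> golf
i=1: L=foxtrot R=foxtrot -> agree -> foxtrot
i=2: L=alpha R=alpha -> agree -> alpha
i=3: L=foxtrot R=foxtrot -> agree -> foxtrot
i=4: L=alpha, R=echo=BASE -> take LEFT -> alpha

Answer: golf
foxtrot
alpha
foxtrot
alpha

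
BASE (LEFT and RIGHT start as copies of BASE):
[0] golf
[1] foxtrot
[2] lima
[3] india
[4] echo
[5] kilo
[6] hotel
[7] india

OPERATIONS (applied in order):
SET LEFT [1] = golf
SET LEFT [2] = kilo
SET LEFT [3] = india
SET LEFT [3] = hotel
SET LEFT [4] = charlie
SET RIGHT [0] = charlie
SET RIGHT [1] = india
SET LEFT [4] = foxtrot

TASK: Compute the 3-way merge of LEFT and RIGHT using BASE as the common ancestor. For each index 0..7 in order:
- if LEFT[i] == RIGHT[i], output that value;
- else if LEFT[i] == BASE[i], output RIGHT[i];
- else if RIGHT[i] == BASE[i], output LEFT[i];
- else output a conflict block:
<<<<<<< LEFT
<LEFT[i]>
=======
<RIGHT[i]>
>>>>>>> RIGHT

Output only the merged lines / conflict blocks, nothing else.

Final LEFT:  [golf, golf, kilo, hotel, foxtrot, kilo, hotel, india]
Final RIGHT: [charlie, india, lima, india, echo, kilo, hotel, india]
i=0: L=golf=BASE, R=charlie -> take RIGHT -> charlie
i=1: BASE=foxtrot L=golf R=india all differ -> CONFLICT
i=2: L=kilo, R=lima=BASE -> take LEFT -> kilo
i=3: L=hotel, R=india=BASE -> take LEFT -> hotel
i=4: L=foxtrot, R=echo=BASE -> take LEFT -> foxtrot
i=5: L=kilo R=kilo -> agree -> kilo
i=6: L=hotel R=hotel -> agree -> hotel
i=7: L=india R=india -> agree -> india

Answer: charlie
<<<<<<< LEFT
golf
=======
india
>>>>>>> RIGHT
kilo
hotel
foxtrot
kilo
hotel
india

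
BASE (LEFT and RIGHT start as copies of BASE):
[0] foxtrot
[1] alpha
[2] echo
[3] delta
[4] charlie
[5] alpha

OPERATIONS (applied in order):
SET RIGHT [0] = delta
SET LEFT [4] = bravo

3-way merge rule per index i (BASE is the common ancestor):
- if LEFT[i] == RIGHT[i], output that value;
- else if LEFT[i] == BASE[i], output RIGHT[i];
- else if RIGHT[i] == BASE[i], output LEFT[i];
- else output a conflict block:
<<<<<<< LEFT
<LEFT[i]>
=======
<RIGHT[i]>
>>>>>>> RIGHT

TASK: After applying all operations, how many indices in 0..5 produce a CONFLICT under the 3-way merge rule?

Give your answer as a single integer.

Final LEFT:  [foxtrot, alpha, echo, delta, bravo, alpha]
Final RIGHT: [delta, alpha, echo, delta, charlie, alpha]
i=0: L=foxtrot=BASE, R=delta -> take RIGHT -> delta
i=1: L=alpha R=alpha -> agree -> alpha
i=2: L=echo R=echo -> agree -> echo
i=3: L=delta R=delta -> agree -> delta
i=4: L=bravo, R=charlie=BASE -> take LEFT -> bravo
i=5: L=alpha R=alpha -> agree -> alpha
Conflict count: 0

Answer: 0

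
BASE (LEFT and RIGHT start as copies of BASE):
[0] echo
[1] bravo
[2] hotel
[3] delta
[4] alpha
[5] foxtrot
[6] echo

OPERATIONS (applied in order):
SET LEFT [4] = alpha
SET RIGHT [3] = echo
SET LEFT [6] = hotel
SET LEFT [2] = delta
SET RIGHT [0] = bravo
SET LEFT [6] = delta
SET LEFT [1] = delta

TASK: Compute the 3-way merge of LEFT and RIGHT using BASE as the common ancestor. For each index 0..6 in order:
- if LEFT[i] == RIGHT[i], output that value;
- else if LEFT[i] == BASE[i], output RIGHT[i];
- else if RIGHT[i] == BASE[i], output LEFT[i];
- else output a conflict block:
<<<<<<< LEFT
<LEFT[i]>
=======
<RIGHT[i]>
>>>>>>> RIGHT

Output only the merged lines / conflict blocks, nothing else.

Answer: bravo
delta
delta
echo
alpha
foxtrot
delta

Derivation:
Final LEFT:  [echo, delta, delta, delta, alpha, foxtrot, delta]
Final RIGHT: [bravo, bravo, hotel, echo, alpha, foxtrot, echo]
i=0: L=echo=BASE, R=bravo -> take RIGHT -> bravo
i=1: L=delta, R=bravo=BASE -> take LEFT -> delta
i=2: L=delta, R=hotel=BASE -> take LEFT -> delta
i=3: L=delta=BASE, R=echo -> take RIGHT -> echo
i=4: L=alpha R=alpha -> agree -> alpha
i=5: L=foxtrot R=foxtrot -> agree -> foxtrot
i=6: L=delta, R=echo=BASE -> take LEFT -> delta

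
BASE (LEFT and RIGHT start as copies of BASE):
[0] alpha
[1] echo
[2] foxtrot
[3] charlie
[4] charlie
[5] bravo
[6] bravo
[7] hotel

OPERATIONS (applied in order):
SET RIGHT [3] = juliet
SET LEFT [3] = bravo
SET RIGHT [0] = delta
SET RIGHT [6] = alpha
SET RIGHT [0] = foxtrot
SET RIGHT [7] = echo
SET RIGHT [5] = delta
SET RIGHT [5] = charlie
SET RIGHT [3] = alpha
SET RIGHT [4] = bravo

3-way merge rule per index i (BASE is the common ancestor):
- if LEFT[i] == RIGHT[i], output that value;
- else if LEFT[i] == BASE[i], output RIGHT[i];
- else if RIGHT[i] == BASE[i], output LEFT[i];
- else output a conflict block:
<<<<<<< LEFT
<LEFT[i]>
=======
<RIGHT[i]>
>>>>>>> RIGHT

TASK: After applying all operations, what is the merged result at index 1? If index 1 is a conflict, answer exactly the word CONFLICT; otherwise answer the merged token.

Final LEFT:  [alpha, echo, foxtrot, bravo, charlie, bravo, bravo, hotel]
Final RIGHT: [foxtrot, echo, foxtrot, alpha, bravo, charlie, alpha, echo]
i=0: L=alpha=BASE, R=foxtrot -> take RIGHT -> foxtrot
i=1: L=echo R=echo -> agree -> echo
i=2: L=foxtrot R=foxtrot -> agree -> foxtrot
i=3: BASE=charlie L=bravo R=alpha all differ -> CONFLICT
i=4: L=charlie=BASE, R=bravo -> take RIGHT -> bravo
i=5: L=bravo=BASE, R=charlie -> take RIGHT -> charlie
i=6: L=bravo=BASE, R=alpha -> take RIGHT -> alpha
i=7: L=hotel=BASE, R=echo -> take RIGHT -> echo
Index 1 -> echo

Answer: echo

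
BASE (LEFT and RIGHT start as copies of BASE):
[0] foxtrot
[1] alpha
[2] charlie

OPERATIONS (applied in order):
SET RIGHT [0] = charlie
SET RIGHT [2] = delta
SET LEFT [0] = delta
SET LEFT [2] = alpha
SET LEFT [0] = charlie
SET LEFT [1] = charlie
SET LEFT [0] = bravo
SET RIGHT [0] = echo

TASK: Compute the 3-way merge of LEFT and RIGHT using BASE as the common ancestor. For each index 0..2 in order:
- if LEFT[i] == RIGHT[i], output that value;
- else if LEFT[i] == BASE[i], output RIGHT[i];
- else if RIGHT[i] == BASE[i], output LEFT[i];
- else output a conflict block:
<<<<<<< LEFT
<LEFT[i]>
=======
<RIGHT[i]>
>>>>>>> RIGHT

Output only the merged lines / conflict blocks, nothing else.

Answer: <<<<<<< LEFT
bravo
=======
echo
>>>>>>> RIGHT
charlie
<<<<<<< LEFT
alpha
=======
delta
>>>>>>> RIGHT

Derivation:
Final LEFT:  [bravo, charlie, alpha]
Final RIGHT: [echo, alpha, delta]
i=0: BASE=foxtrot L=bravo R=echo all differ -> CONFLICT
i=1: L=charlie, R=alpha=BASE -> take LEFT -> charlie
i=2: BASE=charlie L=alpha R=delta all differ -> CONFLICT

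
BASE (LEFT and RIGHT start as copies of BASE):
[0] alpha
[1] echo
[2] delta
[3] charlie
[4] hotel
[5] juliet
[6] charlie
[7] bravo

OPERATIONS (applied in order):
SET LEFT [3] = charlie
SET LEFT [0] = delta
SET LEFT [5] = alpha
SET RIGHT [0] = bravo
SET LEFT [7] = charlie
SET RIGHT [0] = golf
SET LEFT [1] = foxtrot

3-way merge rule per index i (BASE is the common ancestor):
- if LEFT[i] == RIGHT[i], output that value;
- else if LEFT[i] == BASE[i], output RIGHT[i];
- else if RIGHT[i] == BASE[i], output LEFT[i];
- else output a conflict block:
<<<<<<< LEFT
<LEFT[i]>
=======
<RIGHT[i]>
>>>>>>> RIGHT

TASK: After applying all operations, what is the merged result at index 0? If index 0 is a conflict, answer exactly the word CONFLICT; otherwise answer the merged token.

Final LEFT:  [delta, foxtrot, delta, charlie, hotel, alpha, charlie, charlie]
Final RIGHT: [golf, echo, delta, charlie, hotel, juliet, charlie, bravo]
i=0: BASE=alpha L=delta R=golf all differ -> CONFLICT
i=1: L=foxtrot, R=echo=BASE -> take LEFT -> foxtrot
i=2: L=delta R=delta -> agree -> delta
i=3: L=charlie R=charlie -> agree -> charlie
i=4: L=hotel R=hotel -> agree -> hotel
i=5: L=alpha, R=juliet=BASE -> take LEFT -> alpha
i=6: L=charlie R=charlie -> agree -> charlie
i=7: L=charlie, R=bravo=BASE -> take LEFT -> charlie
Index 0 -> CONFLICT

Answer: CONFLICT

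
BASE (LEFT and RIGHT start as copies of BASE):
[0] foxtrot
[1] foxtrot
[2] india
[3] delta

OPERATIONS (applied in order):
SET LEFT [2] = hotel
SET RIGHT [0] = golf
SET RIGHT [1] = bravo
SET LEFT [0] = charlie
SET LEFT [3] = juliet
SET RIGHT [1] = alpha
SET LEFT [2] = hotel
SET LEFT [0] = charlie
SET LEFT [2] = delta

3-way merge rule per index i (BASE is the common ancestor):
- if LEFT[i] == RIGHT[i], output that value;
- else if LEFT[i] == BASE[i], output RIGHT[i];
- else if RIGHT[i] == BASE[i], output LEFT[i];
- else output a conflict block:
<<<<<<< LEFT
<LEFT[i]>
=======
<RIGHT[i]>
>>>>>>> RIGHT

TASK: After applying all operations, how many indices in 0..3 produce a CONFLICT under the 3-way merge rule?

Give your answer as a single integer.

Answer: 1

Derivation:
Final LEFT:  [charlie, foxtrot, delta, juliet]
Final RIGHT: [golf, alpha, india, delta]
i=0: BASE=foxtrot L=charlie R=golf all differ -> CONFLICT
i=1: L=foxtrot=BASE, R=alpha -> take RIGHT -> alpha
i=2: L=delta, R=india=BASE -> take LEFT -> delta
i=3: L=juliet, R=delta=BASE -> take LEFT -> juliet
Conflict count: 1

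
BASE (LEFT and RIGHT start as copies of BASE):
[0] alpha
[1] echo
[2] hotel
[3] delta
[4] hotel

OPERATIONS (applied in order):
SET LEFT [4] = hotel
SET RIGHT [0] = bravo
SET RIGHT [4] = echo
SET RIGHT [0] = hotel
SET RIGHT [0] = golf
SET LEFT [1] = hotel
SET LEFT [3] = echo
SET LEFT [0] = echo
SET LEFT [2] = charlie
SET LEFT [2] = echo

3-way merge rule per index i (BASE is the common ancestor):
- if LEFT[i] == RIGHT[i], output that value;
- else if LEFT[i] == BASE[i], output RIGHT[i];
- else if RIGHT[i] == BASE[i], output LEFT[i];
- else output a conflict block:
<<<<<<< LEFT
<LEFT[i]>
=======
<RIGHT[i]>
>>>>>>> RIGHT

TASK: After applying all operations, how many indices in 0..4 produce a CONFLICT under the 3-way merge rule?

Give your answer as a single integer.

Answer: 1

Derivation:
Final LEFT:  [echo, hotel, echo, echo, hotel]
Final RIGHT: [golf, echo, hotel, delta, echo]
i=0: BASE=alpha L=echo R=golf all differ -> CONFLICT
i=1: L=hotel, R=echo=BASE -> take LEFT -> hotel
i=2: L=echo, R=hotel=BASE -> take LEFT -> echo
i=3: L=echo, R=delta=BASE -> take LEFT -> echo
i=4: L=hotel=BASE, R=echo -> take RIGHT -> echo
Conflict count: 1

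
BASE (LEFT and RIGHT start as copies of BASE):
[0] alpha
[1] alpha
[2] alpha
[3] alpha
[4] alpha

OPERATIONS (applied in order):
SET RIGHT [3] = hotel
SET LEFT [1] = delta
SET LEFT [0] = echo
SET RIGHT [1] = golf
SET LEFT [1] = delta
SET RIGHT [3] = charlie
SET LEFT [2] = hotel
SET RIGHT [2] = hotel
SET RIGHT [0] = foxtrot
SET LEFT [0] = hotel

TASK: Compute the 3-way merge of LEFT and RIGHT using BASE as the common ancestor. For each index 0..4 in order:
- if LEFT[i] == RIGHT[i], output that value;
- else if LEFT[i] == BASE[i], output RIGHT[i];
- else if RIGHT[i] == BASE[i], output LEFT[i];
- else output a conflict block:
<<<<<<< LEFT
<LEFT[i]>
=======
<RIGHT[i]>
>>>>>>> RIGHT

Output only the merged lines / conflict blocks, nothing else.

Final LEFT:  [hotel, delta, hotel, alpha, alpha]
Final RIGHT: [foxtrot, golf, hotel, charlie, alpha]
i=0: BASE=alpha L=hotel R=foxtrot all differ -> CONFLICT
i=1: BASE=alpha L=delta R=golf all differ -> CONFLICT
i=2: L=hotel R=hotel -> agree -> hotel
i=3: L=alpha=BASE, R=charlie -> take RIGHT -> charlie
i=4: L=alpha R=alpha -> agree -> alpha

Answer: <<<<<<< LEFT
hotel
=======
foxtrot
>>>>>>> RIGHT
<<<<<<< LEFT
delta
=======
golf
>>>>>>> RIGHT
hotel
charlie
alpha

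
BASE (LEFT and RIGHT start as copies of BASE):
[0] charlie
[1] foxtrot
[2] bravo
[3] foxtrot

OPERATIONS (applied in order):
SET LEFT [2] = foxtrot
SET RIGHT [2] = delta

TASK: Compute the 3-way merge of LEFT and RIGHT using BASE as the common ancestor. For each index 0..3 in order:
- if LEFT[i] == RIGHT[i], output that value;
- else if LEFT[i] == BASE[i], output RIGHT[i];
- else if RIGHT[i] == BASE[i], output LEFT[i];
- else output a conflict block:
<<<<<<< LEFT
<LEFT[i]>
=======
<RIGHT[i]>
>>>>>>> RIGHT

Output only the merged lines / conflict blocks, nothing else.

Final LEFT:  [charlie, foxtrot, foxtrot, foxtrot]
Final RIGHT: [charlie, foxtrot, delta, foxtrot]
i=0: L=charlie R=charlie -> agree -> charlie
i=1: L=foxtrot R=foxtrot -> agree -> foxtrot
i=2: BASE=bravo L=foxtrot R=delta all differ -> CONFLICT
i=3: L=foxtrot R=foxtrot -> agree -> foxtrot

Answer: charlie
foxtrot
<<<<<<< LEFT
foxtrot
=======
delta
>>>>>>> RIGHT
foxtrot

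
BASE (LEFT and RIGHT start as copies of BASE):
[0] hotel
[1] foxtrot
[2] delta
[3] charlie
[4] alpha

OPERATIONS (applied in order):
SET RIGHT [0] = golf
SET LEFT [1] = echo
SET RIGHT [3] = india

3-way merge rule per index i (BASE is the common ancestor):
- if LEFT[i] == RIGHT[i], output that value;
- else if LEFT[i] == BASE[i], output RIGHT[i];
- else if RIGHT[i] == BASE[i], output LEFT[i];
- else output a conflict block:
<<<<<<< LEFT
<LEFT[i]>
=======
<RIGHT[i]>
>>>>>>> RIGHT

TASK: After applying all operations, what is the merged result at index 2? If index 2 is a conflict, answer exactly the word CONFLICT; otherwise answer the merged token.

Final LEFT:  [hotel, echo, delta, charlie, alpha]
Final RIGHT: [golf, foxtrot, delta, india, alpha]
i=0: L=hotel=BASE, R=golf -> take RIGHT -> golf
i=1: L=echo, R=foxtrot=BASE -> take LEFT -> echo
i=2: L=delta R=delta -> agree -> delta
i=3: L=charlie=BASE, R=india -> take RIGHT -> india
i=4: L=alpha R=alpha -> agree -> alpha
Index 2 -> delta

Answer: delta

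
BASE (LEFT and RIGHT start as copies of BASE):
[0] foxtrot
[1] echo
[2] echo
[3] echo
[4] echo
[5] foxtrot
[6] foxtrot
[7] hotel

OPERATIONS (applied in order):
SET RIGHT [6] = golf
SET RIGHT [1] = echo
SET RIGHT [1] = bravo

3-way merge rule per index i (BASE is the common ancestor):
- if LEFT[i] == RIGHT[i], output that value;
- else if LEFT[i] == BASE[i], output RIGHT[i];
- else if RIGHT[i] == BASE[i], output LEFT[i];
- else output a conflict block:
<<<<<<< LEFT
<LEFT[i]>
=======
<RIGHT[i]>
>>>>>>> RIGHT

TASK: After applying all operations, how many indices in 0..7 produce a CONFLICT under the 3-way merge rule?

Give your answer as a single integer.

Final LEFT:  [foxtrot, echo, echo, echo, echo, foxtrot, foxtrot, hotel]
Final RIGHT: [foxtrot, bravo, echo, echo, echo, foxtrot, golf, hotel]
i=0: L=foxtrot R=foxtrot -> agree -> foxtrot
i=1: L=echo=BASE, R=bravo -> take RIGHT -> bravo
i=2: L=echo R=echo -> agree -> echo
i=3: L=echo R=echo -> agree -> echo
i=4: L=echo R=echo -> agree -> echo
i=5: L=foxtrot R=foxtrot -> agree -> foxtrot
i=6: L=foxtrot=BASE, R=golf -> take RIGHT -> golf
i=7: L=hotel R=hotel -> agree -> hotel
Conflict count: 0

Answer: 0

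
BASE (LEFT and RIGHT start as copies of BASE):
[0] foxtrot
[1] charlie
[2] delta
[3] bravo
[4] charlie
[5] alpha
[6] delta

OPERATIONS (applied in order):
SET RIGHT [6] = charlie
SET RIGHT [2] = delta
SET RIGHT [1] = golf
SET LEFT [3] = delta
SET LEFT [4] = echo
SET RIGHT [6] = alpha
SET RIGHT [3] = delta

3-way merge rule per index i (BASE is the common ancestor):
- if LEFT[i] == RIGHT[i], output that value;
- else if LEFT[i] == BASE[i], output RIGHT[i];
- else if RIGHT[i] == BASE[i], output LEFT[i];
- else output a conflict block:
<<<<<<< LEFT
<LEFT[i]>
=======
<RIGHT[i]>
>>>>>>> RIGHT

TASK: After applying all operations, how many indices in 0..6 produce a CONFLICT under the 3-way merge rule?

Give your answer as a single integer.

Answer: 0

Derivation:
Final LEFT:  [foxtrot, charlie, delta, delta, echo, alpha, delta]
Final RIGHT: [foxtrot, golf, delta, delta, charlie, alpha, alpha]
i=0: L=foxtrot R=foxtrot -> agree -> foxtrot
i=1: L=charlie=BASE, R=golf -> take RIGHT -> golf
i=2: L=delta R=delta -> agree -> delta
i=3: L=delta R=delta -> agree -> delta
i=4: L=echo, R=charlie=BASE -> take LEFT -> echo
i=5: L=alpha R=alpha -> agree -> alpha
i=6: L=delta=BASE, R=alpha -> take RIGHT -> alpha
Conflict count: 0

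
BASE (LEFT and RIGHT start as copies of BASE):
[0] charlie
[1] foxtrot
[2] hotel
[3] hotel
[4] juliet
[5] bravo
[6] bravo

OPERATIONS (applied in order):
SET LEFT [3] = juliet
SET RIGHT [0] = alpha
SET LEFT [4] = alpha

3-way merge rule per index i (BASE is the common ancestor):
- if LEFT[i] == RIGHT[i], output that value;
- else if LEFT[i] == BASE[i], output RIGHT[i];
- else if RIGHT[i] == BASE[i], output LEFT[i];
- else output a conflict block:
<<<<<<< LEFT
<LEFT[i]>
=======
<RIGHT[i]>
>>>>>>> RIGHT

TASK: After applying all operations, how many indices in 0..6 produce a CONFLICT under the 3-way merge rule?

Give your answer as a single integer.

Answer: 0

Derivation:
Final LEFT:  [charlie, foxtrot, hotel, juliet, alpha, bravo, bravo]
Final RIGHT: [alpha, foxtrot, hotel, hotel, juliet, bravo, bravo]
i=0: L=charlie=BASE, R=alpha -> take RIGHT -> alpha
i=1: L=foxtrot R=foxtrot -> agree -> foxtrot
i=2: L=hotel R=hotel -> agree -> hotel
i=3: L=juliet, R=hotel=BASE -> take LEFT -> juliet
i=4: L=alpha, R=juliet=BASE -> take LEFT -> alpha
i=5: L=bravo R=bravo -> agree -> bravo
i=6: L=bravo R=bravo -> agree -> bravo
Conflict count: 0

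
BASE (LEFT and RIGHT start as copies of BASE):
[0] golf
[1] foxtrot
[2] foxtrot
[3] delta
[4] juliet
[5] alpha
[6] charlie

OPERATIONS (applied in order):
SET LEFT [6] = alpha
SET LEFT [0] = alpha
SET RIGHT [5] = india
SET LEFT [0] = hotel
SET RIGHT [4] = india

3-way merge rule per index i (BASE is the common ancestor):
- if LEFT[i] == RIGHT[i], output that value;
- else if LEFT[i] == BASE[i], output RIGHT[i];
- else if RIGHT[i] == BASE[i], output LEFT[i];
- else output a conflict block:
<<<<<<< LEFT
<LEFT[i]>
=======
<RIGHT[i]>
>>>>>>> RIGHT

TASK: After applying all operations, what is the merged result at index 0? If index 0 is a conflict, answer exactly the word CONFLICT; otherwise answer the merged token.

Final LEFT:  [hotel, foxtrot, foxtrot, delta, juliet, alpha, alpha]
Final RIGHT: [golf, foxtrot, foxtrot, delta, india, india, charlie]
i=0: L=hotel, R=golf=BASE -> take LEFT -> hotel
i=1: L=foxtrot R=foxtrot -> agree -> foxtrot
i=2: L=foxtrot R=foxtrot -> agree -> foxtrot
i=3: L=delta R=delta -> agree -> delta
i=4: L=juliet=BASE, R=india -> take RIGHT -> india
i=5: L=alpha=BASE, R=india -> take RIGHT -> india
i=6: L=alpha, R=charlie=BASE -> take LEFT -> alpha
Index 0 -> hotel

Answer: hotel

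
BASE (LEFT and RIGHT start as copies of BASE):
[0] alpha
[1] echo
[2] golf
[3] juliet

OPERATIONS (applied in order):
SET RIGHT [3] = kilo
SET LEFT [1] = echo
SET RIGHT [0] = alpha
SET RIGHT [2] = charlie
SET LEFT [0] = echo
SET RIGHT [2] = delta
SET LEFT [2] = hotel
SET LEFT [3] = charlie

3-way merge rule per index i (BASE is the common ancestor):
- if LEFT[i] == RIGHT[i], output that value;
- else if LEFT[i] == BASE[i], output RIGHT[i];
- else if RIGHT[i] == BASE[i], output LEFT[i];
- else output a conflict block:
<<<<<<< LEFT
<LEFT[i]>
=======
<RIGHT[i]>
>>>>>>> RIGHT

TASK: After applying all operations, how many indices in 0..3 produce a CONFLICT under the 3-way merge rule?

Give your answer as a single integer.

Final LEFT:  [echo, echo, hotel, charlie]
Final RIGHT: [alpha, echo, delta, kilo]
i=0: L=echo, R=alpha=BASE -> take LEFT -> echo
i=1: L=echo R=echo -> agree -> echo
i=2: BASE=golf L=hotel R=delta all differ -> CONFLICT
i=3: BASE=juliet L=charlie R=kilo all differ -> CONFLICT
Conflict count: 2

Answer: 2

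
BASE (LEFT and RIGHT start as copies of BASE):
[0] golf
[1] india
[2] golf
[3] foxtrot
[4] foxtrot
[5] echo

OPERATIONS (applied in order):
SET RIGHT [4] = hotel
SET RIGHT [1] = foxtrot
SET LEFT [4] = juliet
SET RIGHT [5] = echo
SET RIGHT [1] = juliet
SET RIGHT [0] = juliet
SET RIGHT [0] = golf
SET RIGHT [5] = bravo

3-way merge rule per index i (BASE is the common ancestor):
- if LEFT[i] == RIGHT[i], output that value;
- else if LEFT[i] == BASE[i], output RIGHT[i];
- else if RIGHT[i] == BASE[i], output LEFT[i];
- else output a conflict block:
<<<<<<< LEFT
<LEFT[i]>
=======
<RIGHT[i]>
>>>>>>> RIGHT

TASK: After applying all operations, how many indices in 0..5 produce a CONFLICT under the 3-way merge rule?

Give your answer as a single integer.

Answer: 1

Derivation:
Final LEFT:  [golf, india, golf, foxtrot, juliet, echo]
Final RIGHT: [golf, juliet, golf, foxtrot, hotel, bravo]
i=0: L=golf R=golf -> agree -> golf
i=1: L=india=BASE, R=juliet -> take RIGHT -> juliet
i=2: L=golf R=golf -> agree -> golf
i=3: L=foxtrot R=foxtrot -> agree -> foxtrot
i=4: BASE=foxtrot L=juliet R=hotel all differ -> CONFLICT
i=5: L=echo=BASE, R=bravo -> take RIGHT -> bravo
Conflict count: 1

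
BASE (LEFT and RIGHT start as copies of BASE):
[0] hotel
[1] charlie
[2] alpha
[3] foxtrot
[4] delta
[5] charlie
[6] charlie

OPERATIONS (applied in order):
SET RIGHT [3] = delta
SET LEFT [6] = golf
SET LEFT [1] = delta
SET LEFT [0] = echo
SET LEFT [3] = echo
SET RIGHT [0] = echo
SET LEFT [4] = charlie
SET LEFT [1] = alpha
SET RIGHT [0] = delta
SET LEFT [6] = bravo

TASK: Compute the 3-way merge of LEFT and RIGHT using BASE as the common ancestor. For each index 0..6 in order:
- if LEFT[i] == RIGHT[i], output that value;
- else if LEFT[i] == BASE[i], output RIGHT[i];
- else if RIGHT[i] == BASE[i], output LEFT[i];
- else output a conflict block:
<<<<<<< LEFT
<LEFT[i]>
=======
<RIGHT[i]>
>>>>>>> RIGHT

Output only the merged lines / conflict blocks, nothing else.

Answer: <<<<<<< LEFT
echo
=======
delta
>>>>>>> RIGHT
alpha
alpha
<<<<<<< LEFT
echo
=======
delta
>>>>>>> RIGHT
charlie
charlie
bravo

Derivation:
Final LEFT:  [echo, alpha, alpha, echo, charlie, charlie, bravo]
Final RIGHT: [delta, charlie, alpha, delta, delta, charlie, charlie]
i=0: BASE=hotel L=echo R=delta all differ -> CONFLICT
i=1: L=alpha, R=charlie=BASE -> take LEFT -> alpha
i=2: L=alpha R=alpha -> agree -> alpha
i=3: BASE=foxtrot L=echo R=delta all differ -> CONFLICT
i=4: L=charlie, R=delta=BASE -> take LEFT -> charlie
i=5: L=charlie R=charlie -> agree -> charlie
i=6: L=bravo, R=charlie=BASE -> take LEFT -> bravo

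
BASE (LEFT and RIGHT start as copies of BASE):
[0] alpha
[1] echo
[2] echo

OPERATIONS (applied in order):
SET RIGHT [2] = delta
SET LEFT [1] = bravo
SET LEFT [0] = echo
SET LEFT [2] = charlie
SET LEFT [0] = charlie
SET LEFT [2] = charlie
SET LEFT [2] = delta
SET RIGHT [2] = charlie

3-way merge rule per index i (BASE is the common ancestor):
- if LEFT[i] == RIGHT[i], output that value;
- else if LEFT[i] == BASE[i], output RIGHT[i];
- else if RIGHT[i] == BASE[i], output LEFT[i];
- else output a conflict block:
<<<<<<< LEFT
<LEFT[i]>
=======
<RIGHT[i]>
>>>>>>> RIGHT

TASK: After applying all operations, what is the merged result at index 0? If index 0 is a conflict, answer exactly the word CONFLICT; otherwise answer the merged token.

Answer: charlie

Derivation:
Final LEFT:  [charlie, bravo, delta]
Final RIGHT: [alpha, echo, charlie]
i=0: L=charlie, R=alpha=BASE -> take LEFT -> charlie
i=1: L=bravo, R=echo=BASE -> take LEFT -> bravo
i=2: BASE=echo L=delta R=charlie all differ -> CONFLICT
Index 0 -> charlie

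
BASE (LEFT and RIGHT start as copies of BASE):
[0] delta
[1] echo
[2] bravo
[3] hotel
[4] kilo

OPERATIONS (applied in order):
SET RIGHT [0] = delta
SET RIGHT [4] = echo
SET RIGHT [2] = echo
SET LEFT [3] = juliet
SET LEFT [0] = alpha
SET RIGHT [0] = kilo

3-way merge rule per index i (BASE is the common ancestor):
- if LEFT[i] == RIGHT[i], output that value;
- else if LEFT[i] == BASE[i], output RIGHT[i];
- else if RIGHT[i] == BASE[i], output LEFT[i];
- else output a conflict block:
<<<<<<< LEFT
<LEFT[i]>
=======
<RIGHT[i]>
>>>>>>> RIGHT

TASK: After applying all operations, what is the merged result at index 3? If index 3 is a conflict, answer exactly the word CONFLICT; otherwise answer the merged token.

Final LEFT:  [alpha, echo, bravo, juliet, kilo]
Final RIGHT: [kilo, echo, echo, hotel, echo]
i=0: BASE=delta L=alpha R=kilo all differ -> CONFLICT
i=1: L=echo R=echo -> agree -> echo
i=2: L=bravo=BASE, R=echo -> take RIGHT -> echo
i=3: L=juliet, R=hotel=BASE -> take LEFT -> juliet
i=4: L=kilo=BASE, R=echo -> take RIGHT -> echo
Index 3 -> juliet

Answer: juliet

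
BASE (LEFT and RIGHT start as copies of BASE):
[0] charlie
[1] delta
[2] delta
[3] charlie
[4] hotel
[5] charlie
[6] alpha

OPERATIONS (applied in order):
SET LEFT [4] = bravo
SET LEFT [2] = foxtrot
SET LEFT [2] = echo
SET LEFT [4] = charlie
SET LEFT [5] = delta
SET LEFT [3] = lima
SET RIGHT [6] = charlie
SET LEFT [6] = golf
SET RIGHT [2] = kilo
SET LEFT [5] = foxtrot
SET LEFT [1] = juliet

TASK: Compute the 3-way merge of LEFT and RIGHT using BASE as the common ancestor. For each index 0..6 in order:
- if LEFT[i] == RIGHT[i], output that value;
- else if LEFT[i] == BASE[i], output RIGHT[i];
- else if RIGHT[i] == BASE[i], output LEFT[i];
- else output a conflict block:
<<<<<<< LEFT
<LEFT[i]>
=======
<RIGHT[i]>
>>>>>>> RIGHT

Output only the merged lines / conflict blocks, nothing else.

Answer: charlie
juliet
<<<<<<< LEFT
echo
=======
kilo
>>>>>>> RIGHT
lima
charlie
foxtrot
<<<<<<< LEFT
golf
=======
charlie
>>>>>>> RIGHT

Derivation:
Final LEFT:  [charlie, juliet, echo, lima, charlie, foxtrot, golf]
Final RIGHT: [charlie, delta, kilo, charlie, hotel, charlie, charlie]
i=0: L=charlie R=charlie -> agree -> charlie
i=1: L=juliet, R=delta=BASE -> take LEFT -> juliet
i=2: BASE=delta L=echo R=kilo all differ -> CONFLICT
i=3: L=lima, R=charlie=BASE -> take LEFT -> lima
i=4: L=charlie, R=hotel=BASE -> take LEFT -> charlie
i=5: L=foxtrot, R=charlie=BASE -> take LEFT -> foxtrot
i=6: BASE=alpha L=golf R=charlie all differ -> CONFLICT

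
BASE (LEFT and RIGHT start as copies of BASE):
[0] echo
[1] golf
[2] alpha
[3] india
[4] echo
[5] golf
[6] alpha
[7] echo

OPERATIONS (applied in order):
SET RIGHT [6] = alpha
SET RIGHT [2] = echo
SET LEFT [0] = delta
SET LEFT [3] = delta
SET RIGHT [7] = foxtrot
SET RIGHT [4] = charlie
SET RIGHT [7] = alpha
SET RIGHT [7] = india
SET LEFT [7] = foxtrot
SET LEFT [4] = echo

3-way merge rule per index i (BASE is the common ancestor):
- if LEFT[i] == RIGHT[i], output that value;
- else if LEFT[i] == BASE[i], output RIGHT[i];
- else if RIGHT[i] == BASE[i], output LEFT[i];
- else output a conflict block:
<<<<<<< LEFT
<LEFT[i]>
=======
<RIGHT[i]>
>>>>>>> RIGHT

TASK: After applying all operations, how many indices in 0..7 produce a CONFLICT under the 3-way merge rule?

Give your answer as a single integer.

Answer: 1

Derivation:
Final LEFT:  [delta, golf, alpha, delta, echo, golf, alpha, foxtrot]
Final RIGHT: [echo, golf, echo, india, charlie, golf, alpha, india]
i=0: L=delta, R=echo=BASE -> take LEFT -> delta
i=1: L=golf R=golf -> agree -> golf
i=2: L=alpha=BASE, R=echo -> take RIGHT -> echo
i=3: L=delta, R=india=BASE -> take LEFT -> delta
i=4: L=echo=BASE, R=charlie -> take RIGHT -> charlie
i=5: L=golf R=golf -> agree -> golf
i=6: L=alpha R=alpha -> agree -> alpha
i=7: BASE=echo L=foxtrot R=india all differ -> CONFLICT
Conflict count: 1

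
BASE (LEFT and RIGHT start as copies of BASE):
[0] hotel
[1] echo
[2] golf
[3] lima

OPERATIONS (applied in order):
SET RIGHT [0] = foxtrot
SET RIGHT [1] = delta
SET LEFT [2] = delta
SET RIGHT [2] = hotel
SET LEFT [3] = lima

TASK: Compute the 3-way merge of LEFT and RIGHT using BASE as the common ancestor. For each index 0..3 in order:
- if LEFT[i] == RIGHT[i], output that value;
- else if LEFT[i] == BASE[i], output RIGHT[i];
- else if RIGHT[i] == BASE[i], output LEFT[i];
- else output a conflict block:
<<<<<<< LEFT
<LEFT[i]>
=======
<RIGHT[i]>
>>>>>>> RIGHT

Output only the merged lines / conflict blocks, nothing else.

Answer: foxtrot
delta
<<<<<<< LEFT
delta
=======
hotel
>>>>>>> RIGHT
lima

Derivation:
Final LEFT:  [hotel, echo, delta, lima]
Final RIGHT: [foxtrot, delta, hotel, lima]
i=0: L=hotel=BASE, R=foxtrot -> take RIGHT -> foxtrot
i=1: L=echo=BASE, R=delta -> take RIGHT -> delta
i=2: BASE=golf L=delta R=hotel all differ -> CONFLICT
i=3: L=lima R=lima -> agree -> lima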